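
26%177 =26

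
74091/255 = 24697/85 = 290.55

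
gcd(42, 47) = 1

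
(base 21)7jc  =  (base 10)3498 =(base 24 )61i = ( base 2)110110101010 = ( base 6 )24110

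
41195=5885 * 7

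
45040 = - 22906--67946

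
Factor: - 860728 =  - 2^3*11^1 *9781^1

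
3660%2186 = 1474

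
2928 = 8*366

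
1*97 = 97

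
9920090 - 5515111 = 4404979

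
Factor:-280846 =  -2^1*140423^1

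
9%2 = 1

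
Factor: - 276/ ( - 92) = 3=3^1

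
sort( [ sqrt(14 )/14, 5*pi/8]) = [ sqrt( 14) /14,  5 * pi/8] 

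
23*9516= 218868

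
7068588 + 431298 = 7499886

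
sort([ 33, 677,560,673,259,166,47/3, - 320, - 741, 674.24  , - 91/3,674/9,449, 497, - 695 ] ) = [ - 741, - 695, - 320, - 91/3,47/3, 33,674/9,166,259,  449  ,  497, 560,  673, 674.24,677]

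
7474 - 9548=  - 2074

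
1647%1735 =1647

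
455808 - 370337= 85471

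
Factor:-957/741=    - 11^1 * 13^ (- 1)*19^( - 1)*29^1 = -319/247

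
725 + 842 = 1567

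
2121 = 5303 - 3182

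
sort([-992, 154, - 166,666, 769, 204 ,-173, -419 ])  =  [ - 992, - 419,-173, - 166, 154,204, 666,769 ] 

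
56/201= 56/201  =  0.28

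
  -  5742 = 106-5848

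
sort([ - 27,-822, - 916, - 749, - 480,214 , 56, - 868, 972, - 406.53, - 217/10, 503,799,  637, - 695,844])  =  [-916, - 868, - 822, - 749 , - 695,-480,-406.53,-27, - 217/10,56,214,503,637,799, 844,  972 ] 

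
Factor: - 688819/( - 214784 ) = 2^( - 8 )*821^1 = 821/256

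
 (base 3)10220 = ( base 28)3L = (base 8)151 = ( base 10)105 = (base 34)33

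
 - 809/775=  -2 + 741/775=- 1.04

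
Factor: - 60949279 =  - 60949279^1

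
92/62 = 1  +  15/31 = 1.48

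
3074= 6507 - 3433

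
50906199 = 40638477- - 10267722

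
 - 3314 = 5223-8537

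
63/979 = 63/979=0.06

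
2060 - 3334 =-1274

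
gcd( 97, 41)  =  1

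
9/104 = 9/104 = 0.09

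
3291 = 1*3291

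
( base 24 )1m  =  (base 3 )1201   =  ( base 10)46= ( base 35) 1B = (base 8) 56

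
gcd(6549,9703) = 1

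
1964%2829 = 1964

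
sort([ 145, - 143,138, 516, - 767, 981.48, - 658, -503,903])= [ - 767,-658, - 503, - 143,  138 , 145, 516, 903, 981.48] 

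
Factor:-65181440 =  - 2^8 * 5^1*50923^1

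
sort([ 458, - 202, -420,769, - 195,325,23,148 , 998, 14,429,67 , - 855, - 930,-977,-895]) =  [ - 977, - 930,-895,- 855, - 420, - 202,-195,14,23,67,148, 325,429,458, 769,998]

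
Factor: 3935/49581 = 3^(-2) * 5^1*7^( - 1) = 5/63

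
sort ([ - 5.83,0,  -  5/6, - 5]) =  [ - 5.83, - 5,-5/6, 0] 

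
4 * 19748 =78992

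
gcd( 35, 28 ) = 7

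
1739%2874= 1739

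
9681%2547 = 2040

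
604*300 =181200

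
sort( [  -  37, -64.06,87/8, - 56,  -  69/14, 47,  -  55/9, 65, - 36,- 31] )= [-64.06,  -  56,  -  37, - 36 , - 31,-55/9, - 69/14,  87/8, 47, 65]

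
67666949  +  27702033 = 95368982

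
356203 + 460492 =816695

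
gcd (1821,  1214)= 607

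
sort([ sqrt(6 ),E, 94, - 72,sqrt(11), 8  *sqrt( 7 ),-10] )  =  [  -  72, - 10,sqrt( 6), E, sqrt( 11 ),8*sqrt( 7), 94] 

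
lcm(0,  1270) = 0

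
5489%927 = 854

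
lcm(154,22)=154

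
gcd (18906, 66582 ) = 822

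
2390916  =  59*40524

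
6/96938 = 3/48469   =  0.00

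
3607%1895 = 1712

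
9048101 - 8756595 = 291506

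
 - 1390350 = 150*( - 9269 )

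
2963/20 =148 + 3/20   =  148.15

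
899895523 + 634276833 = 1534172356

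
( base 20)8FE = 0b110110111010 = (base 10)3514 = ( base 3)11211011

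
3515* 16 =56240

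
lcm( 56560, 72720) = 509040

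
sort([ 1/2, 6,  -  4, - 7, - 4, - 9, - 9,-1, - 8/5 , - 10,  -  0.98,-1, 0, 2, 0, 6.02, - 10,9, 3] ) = [ - 10, -10,-9 , -9, - 7 , - 4,-4,-8/5,- 1, - 1, - 0.98, 0,  0, 1/2,2,3,6,  6.02,9 ]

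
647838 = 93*6966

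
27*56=1512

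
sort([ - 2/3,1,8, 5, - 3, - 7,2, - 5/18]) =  [-7, - 3, - 2/3, - 5/18,1, 2,5,8]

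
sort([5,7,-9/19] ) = [ - 9/19,5,7] 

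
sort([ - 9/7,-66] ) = [ - 66, - 9/7 ]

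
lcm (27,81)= 81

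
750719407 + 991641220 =1742360627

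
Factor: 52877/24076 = 2^( - 2 )*11^2 * 13^( - 1 )*19^1*23^1*463^(-1) 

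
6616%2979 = 658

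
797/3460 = 797/3460 = 0.23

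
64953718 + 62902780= 127856498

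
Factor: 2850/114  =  5^2 = 25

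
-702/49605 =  - 234/16535  =  - 0.01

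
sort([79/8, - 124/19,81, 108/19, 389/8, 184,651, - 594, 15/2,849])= [ - 594,-124/19, 108/19,15/2, 79/8 , 389/8,81,184, 651, 849]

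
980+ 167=1147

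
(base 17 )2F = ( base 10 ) 49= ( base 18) 2d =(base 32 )1h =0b110001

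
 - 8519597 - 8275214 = -16794811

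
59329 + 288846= 348175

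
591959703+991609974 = 1583569677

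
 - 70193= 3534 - 73727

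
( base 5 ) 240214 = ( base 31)955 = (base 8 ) 21151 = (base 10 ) 8809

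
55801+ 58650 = 114451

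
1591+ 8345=9936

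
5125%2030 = 1065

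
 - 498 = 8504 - 9002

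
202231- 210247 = -8016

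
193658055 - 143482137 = 50175918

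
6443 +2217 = 8660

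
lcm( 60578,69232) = 484624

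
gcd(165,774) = 3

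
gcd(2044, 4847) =1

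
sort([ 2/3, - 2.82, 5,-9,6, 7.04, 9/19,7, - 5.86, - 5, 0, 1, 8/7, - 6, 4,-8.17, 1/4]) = [ - 9, - 8.17, - 6,-5.86,-5,-2.82, 0, 1/4, 9/19, 2/3,1, 8/7, 4,5,6, 7,7.04]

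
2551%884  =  783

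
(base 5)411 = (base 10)106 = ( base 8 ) 152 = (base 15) 71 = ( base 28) 3M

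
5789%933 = 191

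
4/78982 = 2/39491 =0.00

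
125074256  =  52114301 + 72959955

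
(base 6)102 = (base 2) 100110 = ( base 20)1I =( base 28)1A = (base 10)38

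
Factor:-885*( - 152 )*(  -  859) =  - 115552680 = -2^3*3^1*5^1*19^1*59^1 *859^1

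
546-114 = 432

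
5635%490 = 245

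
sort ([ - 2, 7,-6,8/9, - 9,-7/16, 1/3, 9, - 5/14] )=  [ - 9, - 6, -2, - 7/16, - 5/14,1/3, 8/9, 7,9]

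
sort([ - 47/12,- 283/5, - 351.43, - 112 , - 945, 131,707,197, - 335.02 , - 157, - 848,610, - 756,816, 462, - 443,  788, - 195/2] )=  [  -  945, - 848,- 756,-443,-351.43, - 335.02, - 157,-112,  -  195/2, - 283/5 ,- 47/12,131, 197 , 462, 610, 707,788,  816 ] 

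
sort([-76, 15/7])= [ - 76, 15/7] 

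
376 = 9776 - 9400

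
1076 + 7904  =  8980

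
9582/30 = 319 + 2/5 = 319.40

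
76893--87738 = 164631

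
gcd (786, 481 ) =1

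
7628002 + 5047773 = 12675775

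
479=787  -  308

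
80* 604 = 48320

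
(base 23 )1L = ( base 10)44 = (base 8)54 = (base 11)40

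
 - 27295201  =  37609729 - 64904930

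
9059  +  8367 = 17426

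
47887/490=6841/70 = 97.73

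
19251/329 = 58+ 169/329 =58.51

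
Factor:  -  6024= - 2^3*3^1 *251^1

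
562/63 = 562/63=8.92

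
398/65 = 6 + 8/65 = 6.12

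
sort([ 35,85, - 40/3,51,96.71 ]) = [ -40/3, 35, 51,85, 96.71]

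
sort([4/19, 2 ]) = [4/19, 2] 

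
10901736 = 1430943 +9470793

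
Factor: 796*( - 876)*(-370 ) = 257999520  =  2^5*3^1*5^1*37^1*73^1*199^1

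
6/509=6/509=0.01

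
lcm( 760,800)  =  15200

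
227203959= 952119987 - 724916028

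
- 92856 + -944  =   - 93800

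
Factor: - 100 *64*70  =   - 2^9*5^3*7^1  =  - 448000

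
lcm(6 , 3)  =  6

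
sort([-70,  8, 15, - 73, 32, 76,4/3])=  [  -  73, - 70, 4/3, 8, 15,32, 76 ]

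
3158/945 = 3 + 323/945 = 3.34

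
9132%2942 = 306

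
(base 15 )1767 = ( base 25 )81M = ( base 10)5047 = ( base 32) 4tn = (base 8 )11667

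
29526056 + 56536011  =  86062067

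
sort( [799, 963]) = [ 799, 963] 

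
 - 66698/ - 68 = 980 + 29/34 = 980.85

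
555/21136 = 555/21136=0.03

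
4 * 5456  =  21824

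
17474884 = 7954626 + 9520258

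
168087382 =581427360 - 413339978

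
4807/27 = 4807/27 = 178.04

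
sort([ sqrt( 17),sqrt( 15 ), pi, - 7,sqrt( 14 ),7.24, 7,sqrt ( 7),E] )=[ - 7,sqrt( 7), E,pi, sqrt( 14),sqrt(15),sqrt (17), 7, 7.24] 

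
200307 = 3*66769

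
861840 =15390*56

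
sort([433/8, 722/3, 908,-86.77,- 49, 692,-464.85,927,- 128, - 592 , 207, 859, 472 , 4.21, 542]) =[  -  592,-464.85 ,-128, - 86.77 ,-49, 4.21,433/8 , 207, 722/3, 472,  542, 692  ,  859, 908 , 927 ]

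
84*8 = 672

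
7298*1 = 7298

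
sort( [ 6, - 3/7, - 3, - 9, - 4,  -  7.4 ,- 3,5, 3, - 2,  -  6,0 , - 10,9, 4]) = [ - 10, - 9, - 7.4, - 6, - 4, - 3, - 3,  -  2,-3/7,0, 3,  4,5,6,9 ] 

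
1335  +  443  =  1778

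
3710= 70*53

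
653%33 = 26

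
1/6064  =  1/6064=0.00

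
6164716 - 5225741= 938975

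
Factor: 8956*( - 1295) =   -  2^2*5^1*7^1*37^1*2239^1 = - 11598020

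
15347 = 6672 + 8675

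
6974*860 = 5997640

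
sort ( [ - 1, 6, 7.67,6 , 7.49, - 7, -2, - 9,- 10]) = [  -  10, -9 ,-7, - 2,-1,6,6, 7.49, 7.67]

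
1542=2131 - 589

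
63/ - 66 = - 1 + 1/22 = - 0.95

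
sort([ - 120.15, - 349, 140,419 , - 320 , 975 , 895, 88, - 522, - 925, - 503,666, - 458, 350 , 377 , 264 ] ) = [ - 925, - 522, - 503 , - 458, - 349, - 320, - 120.15,88 , 140,264,350, 377, 419 , 666, 895,  975]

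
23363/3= 23363/3= 7787.67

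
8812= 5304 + 3508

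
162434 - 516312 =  - 353878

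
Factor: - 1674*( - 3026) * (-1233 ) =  - 2^2*3^5*17^1*31^1*89^1*137^1 = - 6245791092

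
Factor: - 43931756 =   -  2^2*11^1 * 149^1 * 6701^1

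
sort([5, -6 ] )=[ - 6,5] 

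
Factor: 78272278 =2^1*7^1*5590877^1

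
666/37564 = 333/18782 = 0.02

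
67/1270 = 67/1270 = 0.05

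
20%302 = 20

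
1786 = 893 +893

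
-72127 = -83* 869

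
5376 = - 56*( - 96 ) 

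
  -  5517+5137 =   -  380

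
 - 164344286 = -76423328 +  - 87920958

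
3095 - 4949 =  - 1854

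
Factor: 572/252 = 143/63 = 3^( - 2) * 7^( - 1)* 11^1*13^1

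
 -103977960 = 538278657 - 642256617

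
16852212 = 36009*468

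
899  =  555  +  344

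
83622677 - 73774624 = 9848053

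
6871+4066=10937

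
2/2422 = 1/1211 = 0.00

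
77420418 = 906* 85453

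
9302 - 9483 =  - 181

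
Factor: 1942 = 2^1* 971^1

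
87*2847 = 247689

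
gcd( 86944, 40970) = 2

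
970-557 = 413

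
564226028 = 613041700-48815672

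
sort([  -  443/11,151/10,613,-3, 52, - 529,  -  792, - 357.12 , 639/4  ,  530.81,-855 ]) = [  -  855,  -  792, - 529, - 357.12, - 443/11, - 3,151/10,52,639/4,530.81,613]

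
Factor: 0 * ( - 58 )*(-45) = 0= 0^1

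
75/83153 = 75/83153 = 0.00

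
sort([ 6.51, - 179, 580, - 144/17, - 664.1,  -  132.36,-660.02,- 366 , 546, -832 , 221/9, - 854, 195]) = [ - 854, - 832, - 664.1,  -  660.02,-366, - 179, - 132.36, - 144/17,6.51,  221/9,195,546,580]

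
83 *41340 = 3431220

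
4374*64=279936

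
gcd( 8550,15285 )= 15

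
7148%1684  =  412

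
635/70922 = 635/70922 = 0.01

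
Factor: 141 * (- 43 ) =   -  6063=- 3^1*43^1*  47^1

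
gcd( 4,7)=1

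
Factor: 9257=9257^1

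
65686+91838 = 157524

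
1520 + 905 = 2425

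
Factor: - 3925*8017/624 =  - 31466725/624 = -  2^(  -  4)*3^( - 1)*5^2*13^( - 1)*157^1*8017^1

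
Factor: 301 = 7^1*43^1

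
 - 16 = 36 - 52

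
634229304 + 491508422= 1125737726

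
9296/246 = 4648/123 = 37.79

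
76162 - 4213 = 71949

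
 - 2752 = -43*64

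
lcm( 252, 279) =7812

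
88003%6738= 409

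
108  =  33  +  75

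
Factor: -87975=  - 3^2*5^2 *17^1*23^1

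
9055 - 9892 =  - 837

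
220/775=44/155=0.28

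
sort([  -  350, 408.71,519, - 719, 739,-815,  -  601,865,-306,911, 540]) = [-815, - 719, - 601,-350, - 306, 408.71,519, 540, 739,  865, 911 ] 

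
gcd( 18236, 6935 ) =1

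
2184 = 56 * 39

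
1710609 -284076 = 1426533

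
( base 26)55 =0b10000111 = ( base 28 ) 4N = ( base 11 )113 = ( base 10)135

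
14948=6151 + 8797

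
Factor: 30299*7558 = 228999842 = 2^1*41^1*739^1*3779^1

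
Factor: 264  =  2^3*3^1*11^1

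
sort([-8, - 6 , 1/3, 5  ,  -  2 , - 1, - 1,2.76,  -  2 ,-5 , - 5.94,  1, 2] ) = [-8,-6, - 5.94, - 5,-2, - 2, - 1, - 1, 1/3, 1, 2, 2.76,  5] 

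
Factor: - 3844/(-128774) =2^1*67^(  -  1) = 2/67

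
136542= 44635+91907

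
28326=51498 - 23172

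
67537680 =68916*980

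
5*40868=204340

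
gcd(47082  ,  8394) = 6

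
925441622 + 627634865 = 1553076487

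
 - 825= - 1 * 825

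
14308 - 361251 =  - 346943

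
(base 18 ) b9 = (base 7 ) 414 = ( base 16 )cf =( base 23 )90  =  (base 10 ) 207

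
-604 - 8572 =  -9176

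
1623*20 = 32460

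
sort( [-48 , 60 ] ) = [ - 48, 60] 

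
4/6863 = 4/6863 = 0.00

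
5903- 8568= - 2665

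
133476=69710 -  - 63766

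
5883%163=15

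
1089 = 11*99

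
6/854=3/427 = 0.01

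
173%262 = 173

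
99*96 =9504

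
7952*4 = 31808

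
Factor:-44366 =- 2^1*  7^1*3169^1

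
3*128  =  384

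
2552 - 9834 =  -7282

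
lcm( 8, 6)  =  24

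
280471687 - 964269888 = - 683798201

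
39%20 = 19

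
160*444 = 71040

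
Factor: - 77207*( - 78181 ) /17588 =2^(-2)*13^1*37^1*2113^1*4397^( - 1)*5939^1 = 6036120467/17588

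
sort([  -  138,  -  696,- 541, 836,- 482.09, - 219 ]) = [ - 696, -541,  -  482.09, - 219, - 138 , 836] 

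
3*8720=26160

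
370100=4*92525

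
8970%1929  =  1254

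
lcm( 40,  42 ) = 840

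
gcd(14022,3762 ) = 342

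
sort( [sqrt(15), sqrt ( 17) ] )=[ sqrt( 15),  sqrt(17)]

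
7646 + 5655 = 13301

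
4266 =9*474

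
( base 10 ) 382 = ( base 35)AW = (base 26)ei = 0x17e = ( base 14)1D4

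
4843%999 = 847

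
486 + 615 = 1101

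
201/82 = 2 + 37/82 = 2.45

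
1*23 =23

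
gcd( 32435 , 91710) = 5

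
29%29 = 0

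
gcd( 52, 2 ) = 2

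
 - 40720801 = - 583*69847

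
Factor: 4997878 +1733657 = 6731535 = 3^1*5^1 * 448769^1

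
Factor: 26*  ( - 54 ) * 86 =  - 120744 = -2^3*3^3 *13^1 *43^1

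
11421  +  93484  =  104905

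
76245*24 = 1829880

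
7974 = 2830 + 5144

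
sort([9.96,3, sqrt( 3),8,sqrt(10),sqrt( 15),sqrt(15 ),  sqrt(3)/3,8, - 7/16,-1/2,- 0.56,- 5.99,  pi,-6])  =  [- 6, - 5.99, - 0.56, - 1/2, - 7/16,sqrt( 3 ) /3,sqrt( 3) , 3,  pi,  sqrt( 10),  sqrt(15 ),sqrt ( 15), 8,8 , 9.96 ] 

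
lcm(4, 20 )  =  20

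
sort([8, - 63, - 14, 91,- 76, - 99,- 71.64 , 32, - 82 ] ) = [-99, - 82,-76, - 71.64, - 63,-14, 8,  32,91]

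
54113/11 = 54113/11 = 4919.36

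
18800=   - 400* ( - 47 )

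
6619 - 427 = 6192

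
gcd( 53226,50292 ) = 18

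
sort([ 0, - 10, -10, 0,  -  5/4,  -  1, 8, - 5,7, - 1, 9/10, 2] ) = [ - 10, - 10, - 5, - 5/4, -1, - 1, 0,0, 9/10, 2, 7,8]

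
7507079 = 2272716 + 5234363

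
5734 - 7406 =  - 1672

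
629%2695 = 629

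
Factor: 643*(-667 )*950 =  - 2^1*5^2*19^1*23^1 * 29^1*643^1=- 407436950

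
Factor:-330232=-2^3*7^1*5897^1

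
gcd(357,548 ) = 1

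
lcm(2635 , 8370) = 142290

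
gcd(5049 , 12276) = 99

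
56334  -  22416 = 33918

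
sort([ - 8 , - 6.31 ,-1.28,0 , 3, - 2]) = [ - 8, - 6.31 , - 2,  -  1.28,0,3]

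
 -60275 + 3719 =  - 56556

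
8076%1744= 1100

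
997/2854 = 997/2854 = 0.35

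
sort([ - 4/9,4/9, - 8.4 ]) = [ - 8.4, -4/9,4/9] 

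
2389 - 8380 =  - 5991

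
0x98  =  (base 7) 305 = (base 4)2120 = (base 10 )152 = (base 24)68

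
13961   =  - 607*( -23)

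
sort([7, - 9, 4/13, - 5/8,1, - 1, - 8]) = [- 9 , - 8, - 1, - 5/8,4/13,1, 7]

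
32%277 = 32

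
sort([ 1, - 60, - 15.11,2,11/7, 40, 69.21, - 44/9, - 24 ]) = [ - 60, - 24, - 15.11,-44/9,1,11/7 , 2,  40, 69.21 ]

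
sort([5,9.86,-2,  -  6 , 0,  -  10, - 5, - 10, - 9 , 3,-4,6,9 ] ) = [  -  10,-10, -9, - 6, - 5,-4,  -  2,0,3, 5,6,9,  9.86 ]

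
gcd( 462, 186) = 6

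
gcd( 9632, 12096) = 224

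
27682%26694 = 988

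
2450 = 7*350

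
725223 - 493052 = 232171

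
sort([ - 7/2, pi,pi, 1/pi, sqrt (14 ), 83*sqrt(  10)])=[ - 7/2, 1/pi, pi, pi, sqrt(14), 83*sqrt(10) ] 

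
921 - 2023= - 1102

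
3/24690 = 1/8230=0.00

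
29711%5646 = 1481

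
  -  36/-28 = 1 + 2/7 = 1.29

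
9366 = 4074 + 5292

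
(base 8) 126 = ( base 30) 2Q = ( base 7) 152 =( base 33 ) 2K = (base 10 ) 86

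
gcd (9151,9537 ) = 1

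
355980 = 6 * 59330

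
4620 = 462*10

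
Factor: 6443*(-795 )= - 5122185  =  - 3^1*5^1*17^1 * 53^1*379^1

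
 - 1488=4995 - 6483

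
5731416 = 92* 62298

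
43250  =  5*8650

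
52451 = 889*59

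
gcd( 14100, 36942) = 282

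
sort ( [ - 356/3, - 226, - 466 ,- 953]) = [ - 953, - 466, - 226, - 356/3]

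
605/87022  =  605/87022 = 0.01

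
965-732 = 233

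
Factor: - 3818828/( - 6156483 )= 2^2 *3^( - 1 )*13^1* 23^1*31^1*47^(-2 )*103^1* 929^(-1 ) 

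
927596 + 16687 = 944283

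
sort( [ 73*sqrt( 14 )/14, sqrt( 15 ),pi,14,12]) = [ pi,sqrt( 15), 12,14 , 73*sqrt( 14 ) /14 ] 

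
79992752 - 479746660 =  - 399753908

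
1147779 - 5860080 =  - 4712301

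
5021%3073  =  1948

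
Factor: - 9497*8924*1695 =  - 2^2*3^1*5^1*23^1*97^1*113^1*9497^1 = - 143653331460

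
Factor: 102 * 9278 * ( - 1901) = - 2^2* 3^1*17^1  *  1901^1*4639^1  =  - 1799022756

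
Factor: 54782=2^1 * 7^2*13^1*43^1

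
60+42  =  102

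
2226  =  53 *42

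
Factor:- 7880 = -2^3*5^1*197^1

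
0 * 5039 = 0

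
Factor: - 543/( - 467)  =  3^1*181^1*467^( - 1) 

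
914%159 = 119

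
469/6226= 469/6226  =  0.08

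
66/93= 22/31 = 0.71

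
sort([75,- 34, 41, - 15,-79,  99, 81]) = [ - 79,-34 ,  -  15,41,75, 81, 99]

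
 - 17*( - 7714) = 131138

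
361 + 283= 644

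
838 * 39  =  32682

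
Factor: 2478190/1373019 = 2^1*3^ ( - 1)*5^1 * 11^1*13^1*1733^1*457673^( - 1)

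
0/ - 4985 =0/1 = - 0.00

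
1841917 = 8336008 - 6494091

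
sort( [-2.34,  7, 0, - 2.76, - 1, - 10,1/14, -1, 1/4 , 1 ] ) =[ - 10, - 2.76, - 2.34 , - 1 , - 1, 0, 1/14, 1/4, 1,  7] 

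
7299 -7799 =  - 500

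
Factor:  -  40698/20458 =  - 20349/10229 = - 3^2*7^1 * 17^1 * 19^1 * 53^(-1)*193^(-1) 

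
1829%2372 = 1829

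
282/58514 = 141/29257 = 0.00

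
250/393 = 250/393 = 0.64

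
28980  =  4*7245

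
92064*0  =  0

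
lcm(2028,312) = 4056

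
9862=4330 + 5532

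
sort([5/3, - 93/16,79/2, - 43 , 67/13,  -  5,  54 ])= [ -43, - 93/16, - 5,  5/3, 67/13,79/2,  54]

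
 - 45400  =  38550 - 83950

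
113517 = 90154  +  23363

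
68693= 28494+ 40199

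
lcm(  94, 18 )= 846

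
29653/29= 1022  +  15/29 = 1022.52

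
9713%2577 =1982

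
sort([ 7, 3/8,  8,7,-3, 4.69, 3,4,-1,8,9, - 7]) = [ - 7, - 3,- 1,3/8, 3,  4,  4.69, 7, 7,8,  8,9 ]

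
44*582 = 25608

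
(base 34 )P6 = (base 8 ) 1530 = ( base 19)271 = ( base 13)50b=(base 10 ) 856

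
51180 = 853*60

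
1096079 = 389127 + 706952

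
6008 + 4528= 10536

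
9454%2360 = 14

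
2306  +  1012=3318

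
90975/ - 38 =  - 2395+35/38 = -  2394.08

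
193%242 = 193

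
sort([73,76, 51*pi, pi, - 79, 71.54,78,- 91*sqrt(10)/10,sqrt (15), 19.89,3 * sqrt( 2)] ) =[ - 79, - 91*sqrt( 10 )/10, pi, sqrt(15 ), 3*sqrt( 2 ),19.89,71.54, 73  ,  76, 78, 51*pi ]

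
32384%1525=359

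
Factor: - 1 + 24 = 23= 23^1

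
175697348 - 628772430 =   -  453075082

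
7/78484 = 1/11212 =0.00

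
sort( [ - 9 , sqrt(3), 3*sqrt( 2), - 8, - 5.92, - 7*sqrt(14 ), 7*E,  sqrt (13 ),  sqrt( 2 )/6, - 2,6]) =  [ - 7*sqrt( 14 ), - 9,  -  8, - 5.92, - 2, sqrt( 2 ) /6,  sqrt( 3), sqrt (13 ), 3*sqrt( 2),  6, 7*E] 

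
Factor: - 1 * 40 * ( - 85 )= 2^3*5^2*17^1  =  3400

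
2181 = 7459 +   -  5278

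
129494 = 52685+76809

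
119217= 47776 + 71441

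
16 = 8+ 8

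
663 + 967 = 1630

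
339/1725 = 113/575  =  0.20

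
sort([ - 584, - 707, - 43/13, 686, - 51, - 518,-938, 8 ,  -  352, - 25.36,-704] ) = [ - 938, - 707,  -  704, - 584, - 518, - 352, - 51, - 25.36, - 43/13, 8, 686]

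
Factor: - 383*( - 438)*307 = 2^1*3^1*73^1* 307^1*383^1 = 51500478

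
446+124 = 570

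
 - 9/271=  - 1+262/271=- 0.03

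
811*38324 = 31080764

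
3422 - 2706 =716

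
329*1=329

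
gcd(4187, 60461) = 1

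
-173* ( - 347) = 60031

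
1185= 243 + 942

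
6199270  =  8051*770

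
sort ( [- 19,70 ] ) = [  -  19, 70]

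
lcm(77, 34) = 2618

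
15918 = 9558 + 6360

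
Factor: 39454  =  2^1 * 19727^1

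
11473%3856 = 3761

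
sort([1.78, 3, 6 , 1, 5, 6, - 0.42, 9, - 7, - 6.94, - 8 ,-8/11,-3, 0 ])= [ - 8,-7,-6.94, - 3, - 8/11, - 0.42, 0,1, 1.78,3,  5, 6,  6, 9] 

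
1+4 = 5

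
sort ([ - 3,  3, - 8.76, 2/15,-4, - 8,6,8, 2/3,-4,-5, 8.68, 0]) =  [ - 8.76, - 8, - 5, - 4,-4,-3, 0,2/15, 2/3, 3, 6,8 , 8.68]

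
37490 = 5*7498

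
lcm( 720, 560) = 5040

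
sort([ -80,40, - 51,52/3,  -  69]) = [ - 80,-69, - 51,52/3,40] 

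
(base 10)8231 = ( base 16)2027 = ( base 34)743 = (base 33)7IE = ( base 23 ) fck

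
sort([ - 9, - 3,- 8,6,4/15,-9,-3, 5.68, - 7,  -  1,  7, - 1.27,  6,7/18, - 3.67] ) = [ - 9,-9, - 8, - 7, - 3.67, - 3, -3,-1.27, - 1, 4/15,7/18,5.68,6,6, 7 ] 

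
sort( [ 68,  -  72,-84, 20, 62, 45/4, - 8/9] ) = [ - 84, - 72,  -  8/9,45/4, 20,62,68 ] 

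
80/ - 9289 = -80/9289  =  -  0.01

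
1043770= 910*1147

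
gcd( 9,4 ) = 1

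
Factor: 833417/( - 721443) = -3^( - 1) * 13^1*101^( - 1)*2381^( - 1 ) * 64109^1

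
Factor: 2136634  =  2^1 * 79^1*13523^1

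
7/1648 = 7/1648=   0.00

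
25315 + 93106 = 118421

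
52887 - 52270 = 617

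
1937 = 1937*1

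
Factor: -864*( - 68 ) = 2^7*3^3 * 17^1 = 58752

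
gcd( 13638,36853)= 1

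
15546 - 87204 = - 71658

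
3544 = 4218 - 674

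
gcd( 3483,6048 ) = 27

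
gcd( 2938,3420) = 2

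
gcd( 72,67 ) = 1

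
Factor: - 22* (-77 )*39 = 2^1 * 3^1*7^1*11^2*13^1 = 66066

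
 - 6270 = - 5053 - 1217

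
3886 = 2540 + 1346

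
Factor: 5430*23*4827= 2^1 * 3^2*5^1*23^1*181^1*1609^1 = 602844030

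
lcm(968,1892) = 41624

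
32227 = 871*37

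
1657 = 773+884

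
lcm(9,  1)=9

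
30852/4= 7713=7713.00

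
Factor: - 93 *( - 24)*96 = 2^8*3^3*31^1=214272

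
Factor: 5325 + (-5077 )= 248 = 2^3*31^1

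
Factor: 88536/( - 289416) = -119/389 = - 7^1* 17^1*389^(-1)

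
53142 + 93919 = 147061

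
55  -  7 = 48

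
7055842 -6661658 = 394184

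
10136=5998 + 4138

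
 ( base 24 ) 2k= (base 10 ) 68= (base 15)48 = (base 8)104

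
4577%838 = 387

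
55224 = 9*6136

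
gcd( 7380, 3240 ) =180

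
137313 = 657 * 209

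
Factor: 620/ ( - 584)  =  -2^( - 1) * 5^1*31^1 * 73^( - 1 ) = - 155/146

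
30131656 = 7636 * 3946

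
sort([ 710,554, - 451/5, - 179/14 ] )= [ - 451/5, - 179/14,554, 710 ]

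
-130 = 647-777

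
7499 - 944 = 6555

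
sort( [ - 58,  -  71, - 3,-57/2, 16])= [-71,-58, - 57/2 , - 3,16 ]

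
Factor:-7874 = -2^1*31^1 * 127^1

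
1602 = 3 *534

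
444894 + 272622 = 717516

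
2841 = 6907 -4066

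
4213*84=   353892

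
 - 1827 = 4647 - 6474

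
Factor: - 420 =  -  2^2*3^1*5^1 * 7^1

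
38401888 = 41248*931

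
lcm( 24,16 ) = 48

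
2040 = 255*8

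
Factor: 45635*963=43946505 = 3^2*5^1*107^1 * 9127^1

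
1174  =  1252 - 78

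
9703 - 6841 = 2862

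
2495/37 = 2495/37 = 67.43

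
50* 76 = 3800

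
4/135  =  4/135  =  0.03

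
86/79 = 1 + 7/79   =  1.09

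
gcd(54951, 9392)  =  1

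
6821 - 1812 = 5009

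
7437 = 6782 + 655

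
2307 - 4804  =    -  2497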